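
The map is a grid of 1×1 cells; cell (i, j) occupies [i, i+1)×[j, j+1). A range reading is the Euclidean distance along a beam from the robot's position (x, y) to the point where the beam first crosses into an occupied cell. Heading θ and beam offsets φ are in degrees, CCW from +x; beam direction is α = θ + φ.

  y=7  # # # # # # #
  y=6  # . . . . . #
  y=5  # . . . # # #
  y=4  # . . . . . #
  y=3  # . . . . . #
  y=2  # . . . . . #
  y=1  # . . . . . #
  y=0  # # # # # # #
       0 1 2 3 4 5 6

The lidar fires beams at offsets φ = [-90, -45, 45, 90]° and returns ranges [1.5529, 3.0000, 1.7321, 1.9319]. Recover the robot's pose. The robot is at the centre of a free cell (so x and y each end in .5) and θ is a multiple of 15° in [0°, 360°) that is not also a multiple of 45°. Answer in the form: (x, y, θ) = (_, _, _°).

(x, y, θ) = (2.5, 6.5, 285°)

The pose lattice has 28·16 = 448 candidates. Test each by forward raycasting.
  (3.5, 4.5, 105°): beam 1 = 1.9319 ≠ 1.5529 ✗
  (5.5, 1.5, 30°): beam 1 = 0.5774 ≠ 1.5529 ✗
  (3.5, 1.5, 150°): beam 1 = 4.0415 ≠ 1.5529 ✗
  (2.5, 4.5, 330°): beam 1 = 3.0000 ≠ 1.5529 ✗
  (2.5, 3.5, 210°): beam 1 = 3.0000 ≠ 1.5529 ✗
  …
  (2.5, 6.5, 285°): r_1=1.5529, r_2=3.0000, r_3=1.7321, r_4=1.9319 — all match ✓
Unique over the lattice → pose = (2.5, 6.5, 285°).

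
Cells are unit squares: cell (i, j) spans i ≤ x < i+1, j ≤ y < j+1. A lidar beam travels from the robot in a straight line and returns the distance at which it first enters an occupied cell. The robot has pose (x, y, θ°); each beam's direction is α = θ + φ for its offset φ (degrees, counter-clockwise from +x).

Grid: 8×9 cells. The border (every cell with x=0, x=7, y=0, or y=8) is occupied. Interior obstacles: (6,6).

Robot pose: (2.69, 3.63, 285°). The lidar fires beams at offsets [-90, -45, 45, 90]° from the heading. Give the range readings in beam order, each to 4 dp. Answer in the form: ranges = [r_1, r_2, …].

beam 1: φ=-90°, α=195°
  direction (-0.9659, -0.2588); cell (2,3); t to first gridline: x 0.7143, y 2.4341 (then +1.0353 / +3.8637)
    (1,3) via x @ 0.7143
    (0,3) via x @ 1.7496  # hit
  → r_1 = 1.7496
beam 2: φ=-45°, α=240°
  direction (-0.5000, -0.8660); cell (2,3); t to first gridline: x 1.3800, y 0.7275 (then +2.0000 / +1.1547)
    (2,2) via y @ 0.7275
    (1,2) via x @ 1.3800
    (1,1) via y @ 1.8822
    (1,0) via y @ 3.0369  # hit
  → r_2 = 3.0369
beam 3: φ=45°, α=330°
  direction (0.8660, -0.5000); cell (2,3); t to first gridline: x 0.3580, y 1.2600 (then +1.1547 / +2.0000)
    (3,3) via x @ 0.3580
    (3,2) via y @ 1.2600
    (4,2) via x @ 1.5127
    (5,2) via x @ 2.6674
    (5,1) via y @ 3.2600
    (6,1) via x @ 3.8221
    (7,1) via x @ 4.9768  # hit
  → r_3 = 4.9768
beam 4: φ=90°, α=15°
  direction (0.9659, 0.2588); cell (2,3); t to first gridline: x 0.3209, y 1.4296 (then +1.0353 / +3.8637)
    (3,3) via x @ 0.3209
    (4,3) via x @ 1.3562
    (4,4) via y @ 1.4296
    (5,4) via x @ 2.3915
    (6,4) via x @ 3.4268
    (7,4) via x @ 4.4620  # hit
  → r_4 = 4.4620

ranges = [1.7496, 3.0369, 4.9768, 4.4620]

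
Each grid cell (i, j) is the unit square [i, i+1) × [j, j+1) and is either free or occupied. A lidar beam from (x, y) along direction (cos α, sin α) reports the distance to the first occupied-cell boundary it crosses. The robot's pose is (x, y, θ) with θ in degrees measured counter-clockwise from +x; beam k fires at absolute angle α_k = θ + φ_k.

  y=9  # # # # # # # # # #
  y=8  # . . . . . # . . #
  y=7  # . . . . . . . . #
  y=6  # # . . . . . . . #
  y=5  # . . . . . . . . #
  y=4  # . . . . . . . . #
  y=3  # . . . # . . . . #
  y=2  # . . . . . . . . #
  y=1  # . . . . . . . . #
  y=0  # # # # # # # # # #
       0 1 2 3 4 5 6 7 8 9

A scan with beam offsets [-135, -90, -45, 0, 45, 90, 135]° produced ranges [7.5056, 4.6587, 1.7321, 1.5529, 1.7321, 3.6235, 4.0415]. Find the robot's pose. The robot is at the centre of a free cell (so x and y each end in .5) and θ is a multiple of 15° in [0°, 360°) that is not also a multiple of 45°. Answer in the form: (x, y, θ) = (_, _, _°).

The pose lattice has 61·16 = 976 candidates. Test each by forward raycasting.
  (7.5, 4.5, 120°): beam 1 = 1.5529 ≠ 7.5056 ✗
  (5.5, 2.5, 195°): beam 1 = 7.0000 ≠ 7.5056 ✗
  (3.5, 1.5, 75°): beam 1 = 0.5774 ≠ 7.5056 ✗
  (2.5, 6.5, 345°): beam 1 = 0.5774 ≠ 7.5056 ✗
  …
  (2.5, 4.5, 165°): r_1=7.5056, r_2=4.6587, r_3=1.7321, r_4=1.5529, r_5=1.7321, r_6=3.6235, r_7=4.0415 — all match ✓
Only this pose fits every beam.

(x, y, θ) = (2.5, 4.5, 165°)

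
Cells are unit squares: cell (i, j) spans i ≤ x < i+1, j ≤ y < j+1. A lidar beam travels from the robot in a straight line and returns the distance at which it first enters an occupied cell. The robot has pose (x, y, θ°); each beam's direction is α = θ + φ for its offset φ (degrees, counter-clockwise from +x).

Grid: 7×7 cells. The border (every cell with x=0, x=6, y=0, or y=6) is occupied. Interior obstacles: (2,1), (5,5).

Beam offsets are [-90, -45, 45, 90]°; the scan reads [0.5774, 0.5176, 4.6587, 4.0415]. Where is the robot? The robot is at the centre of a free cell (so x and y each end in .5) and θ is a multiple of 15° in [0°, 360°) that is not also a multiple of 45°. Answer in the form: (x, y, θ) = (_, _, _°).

(x, y, θ) = (5.5, 4.5, 150°)

The pose lattice has 23·16 = 368 candidates. Test each by forward raycasting.
  (1.5, 3.5, 285°): beam 1 = 0.5176 ≠ 0.5774 ✗
  (4.5, 3.5, 60°): beam 1 = 1.7321 ≠ 0.5774 ✗
  (5.5, 3.5, 345°): beam 1 = 2.5882 ≠ 0.5774 ✗
  …
  (5.5, 4.5, 150°): r_1=0.5774, r_2=0.5176, r_3=4.6587, r_4=4.0415 — all match ✓
No second candidate reproduces the full scan.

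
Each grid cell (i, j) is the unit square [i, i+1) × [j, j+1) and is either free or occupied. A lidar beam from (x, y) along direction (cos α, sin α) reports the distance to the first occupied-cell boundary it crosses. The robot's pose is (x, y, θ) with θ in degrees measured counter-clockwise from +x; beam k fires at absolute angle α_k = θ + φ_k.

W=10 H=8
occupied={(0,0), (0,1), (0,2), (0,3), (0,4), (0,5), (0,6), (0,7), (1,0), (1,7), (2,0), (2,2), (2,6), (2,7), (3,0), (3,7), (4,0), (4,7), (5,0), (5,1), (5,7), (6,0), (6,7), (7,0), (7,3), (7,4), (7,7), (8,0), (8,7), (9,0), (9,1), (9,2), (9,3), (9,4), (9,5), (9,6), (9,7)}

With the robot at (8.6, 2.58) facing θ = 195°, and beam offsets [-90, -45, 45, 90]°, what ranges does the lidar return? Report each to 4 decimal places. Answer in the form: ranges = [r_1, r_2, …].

beam 1: φ=-90°, α=105°
  direction (-0.2588, 0.9659); cell (8,2); t to first gridline: x 2.3182, y 0.4348 (then +3.8637 / +1.0353)
    (8,3) via y @ 0.4348
    (8,4) via y @ 1.4701
    (7,4) via x @ 2.3182  # hit
  → r_1 = 2.3182
beam 2: φ=-45°, α=150°
  direction (-0.8660, 0.5000); cell (8,2); t to first gridline: x 0.6928, y 0.8400 (then +1.1547 / +2.0000)
    (7,2) via x @ 0.6928
    (7,3) via y @ 0.8400  # hit
  → r_2 = 0.8400
beam 3: φ=45°, α=240°
  direction (-0.5000, -0.8660); cell (8,2); t to first gridline: x 1.2000, y 0.6697 (then +2.0000 / +1.1547)
    (8,1) via y @ 0.6697
    (7,1) via x @ 1.2000
    (7,0) via y @ 1.8244  # hit
  → r_3 = 1.8244
beam 4: φ=90°, α=285°
  direction (0.2588, -0.9659); cell (8,2); t to first gridline: x 1.5455, y 0.6005 (then +3.8637 / +1.0353)
    (8,1) via y @ 0.6005
    (9,1) via x @ 1.5455  # hit
  → r_4 = 1.5455

ranges = [2.3182, 0.8400, 1.8244, 1.5455]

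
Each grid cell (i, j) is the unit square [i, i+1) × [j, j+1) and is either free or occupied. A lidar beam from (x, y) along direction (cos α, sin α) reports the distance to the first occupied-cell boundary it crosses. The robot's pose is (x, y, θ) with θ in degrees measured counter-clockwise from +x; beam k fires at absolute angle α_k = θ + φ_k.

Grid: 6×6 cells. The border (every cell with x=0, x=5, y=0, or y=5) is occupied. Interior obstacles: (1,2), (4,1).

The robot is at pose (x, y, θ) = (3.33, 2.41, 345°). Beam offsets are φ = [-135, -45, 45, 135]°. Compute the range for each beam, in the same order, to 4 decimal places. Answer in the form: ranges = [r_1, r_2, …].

beam 1: φ=-135°, α=210°
  dir = (cos 210°, sin 210°) = (-0.8660, -0.5000); from cell (3,2)
  next x-line at t=0.3811, next y-line at t=0.8200; Δt_x=1.1547, Δt_y=2.0000
    x: enter (2,2) at t=0.3811
    y: enter (2,1) at t=0.8200
    x: enter (1,1) at t=1.5358
    x: enter (0,1) at t=2.6905 ← occupied
  → r_1 = 2.6905
beam 2: φ=-45°, α=300°
  dir = (cos 300°, sin 300°) = (0.5000, -0.8660); from cell (3,2)
  next x-line at t=1.3400, next y-line at t=0.4734; Δt_x=2.0000, Δt_y=1.1547
    y: enter (3,1) at t=0.4734
    x: enter (4,1) at t=1.3400 ← occupied
  → r_2 = 1.3400
beam 3: φ=45°, α=30°
  dir = (cos 30°, sin 30°) = (0.8660, 0.5000); from cell (3,2)
  next x-line at t=0.7736, next y-line at t=1.1800; Δt_x=1.1547, Δt_y=2.0000
    x: enter (4,2) at t=0.7736
    y: enter (4,3) at t=1.1800
    x: enter (5,3) at t=1.9283 ← occupied
  → r_3 = 1.9283
beam 4: φ=135°, α=120°
  dir = (cos 120°, sin 120°) = (-0.5000, 0.8660); from cell (3,2)
  next x-line at t=0.6600, next y-line at t=0.6813; Δt_x=2.0000, Δt_y=1.1547
    x: enter (2,2) at t=0.6600
    y: enter (2,3) at t=0.6813
    y: enter (2,4) at t=1.8360
    x: enter (1,4) at t=2.6600
    y: enter (1,5) at t=2.9907 ← occupied
  → r_4 = 2.9907

ranges = [2.6905, 1.3400, 1.9283, 2.9907]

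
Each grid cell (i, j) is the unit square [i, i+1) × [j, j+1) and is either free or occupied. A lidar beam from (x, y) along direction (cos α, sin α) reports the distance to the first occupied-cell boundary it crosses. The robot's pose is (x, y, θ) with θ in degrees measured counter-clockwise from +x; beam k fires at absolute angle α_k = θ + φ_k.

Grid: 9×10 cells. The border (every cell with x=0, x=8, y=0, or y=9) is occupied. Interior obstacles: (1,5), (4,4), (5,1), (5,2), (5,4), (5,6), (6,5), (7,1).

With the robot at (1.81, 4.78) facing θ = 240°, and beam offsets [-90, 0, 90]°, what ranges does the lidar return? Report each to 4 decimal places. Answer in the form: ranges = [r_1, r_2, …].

beam 1: φ=-90°, α=150°
  direction (-0.8660, 0.5000); cell (1,4); t to first gridline: x 0.9353, y 0.4400 (then +1.1547 / +2.0000)
    (1,5) via y @ 0.4400  # hit
  → r_1 = 0.4400
beam 2: φ=0°, α=240°
  direction (-0.5000, -0.8660); cell (1,4); t to first gridline: x 1.6200, y 0.9007 (then +2.0000 / +1.1547)
    (1,3) via y @ 0.9007
    (0,3) via x @ 1.6200  # hit
  → r_2 = 1.6200
beam 3: φ=90°, α=330°
  direction (0.8660, -0.5000); cell (1,4); t to first gridline: x 0.2194, y 1.5600 (then +1.1547 / +2.0000)
    (2,4) via x @ 0.2194
    (3,4) via x @ 1.3741
    (3,3) via y @ 1.5600
    (4,3) via x @ 2.5288
    (4,2) via y @ 3.5600
    (5,2) via x @ 3.6835  # hit
  → r_3 = 3.6835

ranges = [0.4400, 1.6200, 3.6835]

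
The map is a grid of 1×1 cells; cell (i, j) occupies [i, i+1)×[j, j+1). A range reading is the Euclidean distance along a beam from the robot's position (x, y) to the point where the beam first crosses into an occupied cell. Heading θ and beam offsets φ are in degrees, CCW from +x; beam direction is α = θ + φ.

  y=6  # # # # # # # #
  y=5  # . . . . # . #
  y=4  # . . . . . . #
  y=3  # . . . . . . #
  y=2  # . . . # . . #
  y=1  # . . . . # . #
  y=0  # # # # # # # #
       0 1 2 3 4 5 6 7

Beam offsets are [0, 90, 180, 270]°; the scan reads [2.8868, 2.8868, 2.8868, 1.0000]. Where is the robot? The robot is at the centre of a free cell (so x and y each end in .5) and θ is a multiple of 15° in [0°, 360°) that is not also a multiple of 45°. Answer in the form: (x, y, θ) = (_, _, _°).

(x, y, θ) = (3.5, 3.5, 60°)

Candidates: 27 free-cell centres × 16 headings = 432 poses. Raycast each; keep the one whose scan matches to 4 dp.
  (4.5, 3.5, 345°): beam 1 = 2.5882 ≠ 2.8868 ✗
  (1.5, 2.5, 240°): beam 1 = 1.0000 ≠ 2.8868 ✗
  (1.5, 4.5, 120°): beam 1 = 1.0000 ≠ 2.8868 ✗
  (5.5, 4.5, 165°): beam 1 = 4.6587 ≠ 2.8868 ✗
  …
  (3.5, 3.5, 60°): r_1=2.8868, r_2=2.8868, r_3=2.8868, r_4=1.0000 — all match ✓
Unique over the lattice → pose = (3.5, 3.5, 60°).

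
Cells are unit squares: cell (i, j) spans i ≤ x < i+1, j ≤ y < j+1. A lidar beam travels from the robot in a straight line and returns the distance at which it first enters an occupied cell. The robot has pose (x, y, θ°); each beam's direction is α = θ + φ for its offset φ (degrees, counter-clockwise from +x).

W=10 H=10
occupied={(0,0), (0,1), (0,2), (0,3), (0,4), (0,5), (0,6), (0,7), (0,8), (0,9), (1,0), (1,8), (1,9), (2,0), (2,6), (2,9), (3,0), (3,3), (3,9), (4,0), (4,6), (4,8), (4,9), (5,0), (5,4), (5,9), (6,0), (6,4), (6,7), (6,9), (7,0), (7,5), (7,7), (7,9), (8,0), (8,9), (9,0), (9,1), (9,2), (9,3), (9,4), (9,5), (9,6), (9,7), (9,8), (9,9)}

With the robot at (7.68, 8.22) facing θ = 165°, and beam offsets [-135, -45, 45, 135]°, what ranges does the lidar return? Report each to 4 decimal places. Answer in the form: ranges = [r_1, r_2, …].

beam 1: φ=-135°, α=30°
  direction (0.8660, 0.5000); cell (7,8); t to first gridline: x 0.3695, y 1.5600 (then +1.1547 / +2.0000)
    (8,8) via x @ 0.3695
    (9,8) via x @ 1.5242  # hit
  → r_1 = 1.5242
beam 2: φ=-45°, α=120°
  direction (-0.5000, 0.8660); cell (7,8); t to first gridline: x 1.3600, y 0.9007 (then +2.0000 / +1.1547)
    (7,9) via y @ 0.9007  # hit
  → r_2 = 0.9007
beam 3: φ=45°, α=210°
  direction (-0.8660, -0.5000); cell (7,8); t to first gridline: x 0.7852, y 0.4400 (then +1.1547 / +2.0000)
    (7,7) via y @ 0.4400  # hit
  → r_3 = 0.4400
beam 4: φ=135°, α=300°
  direction (0.5000, -0.8660); cell (7,8); t to first gridline: x 0.6400, y 0.2540 (then +2.0000 / +1.1547)
    (7,7) via y @ 0.2540  # hit
  → r_4 = 0.2540

ranges = [1.5242, 0.9007, 0.4400, 0.2540]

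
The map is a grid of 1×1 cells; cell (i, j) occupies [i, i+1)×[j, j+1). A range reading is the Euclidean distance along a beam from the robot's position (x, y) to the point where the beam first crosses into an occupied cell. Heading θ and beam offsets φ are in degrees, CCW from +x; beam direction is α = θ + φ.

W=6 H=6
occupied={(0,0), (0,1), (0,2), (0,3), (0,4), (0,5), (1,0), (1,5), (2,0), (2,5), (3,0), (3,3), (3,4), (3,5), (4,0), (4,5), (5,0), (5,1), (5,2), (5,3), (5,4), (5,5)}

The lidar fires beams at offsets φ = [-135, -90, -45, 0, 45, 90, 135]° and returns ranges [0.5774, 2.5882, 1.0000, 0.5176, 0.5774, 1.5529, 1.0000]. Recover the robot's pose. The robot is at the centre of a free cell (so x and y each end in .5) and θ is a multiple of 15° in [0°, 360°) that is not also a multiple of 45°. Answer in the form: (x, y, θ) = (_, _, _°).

(x, y, θ) = (4.5, 3.5, 345°)

The pose lattice has 14·16 = 224 candidates. Test each by forward raycasting.
  (1.5, 4.5, 195°): beam 2 = 0.5176 ≠ 2.5882 ✗
  (2.5, 4.5, 120°): beam 1 = 0.5176 ≠ 0.5774 ✗
  (3.5, 1.5, 105°): beam 1 = 1.0000 ≠ 0.5774 ✗
  (1.5, 4.5, 60°): beam 1 = 3.6235 ≠ 0.5774 ✗
  …
  (4.5, 3.5, 345°): r_1=0.5774, r_2=2.5882, r_3=1.0000, r_4=0.5176, r_5=0.5774, r_6=1.5529, r_7=1.0000 — all match ✓
Only this pose fits every beam.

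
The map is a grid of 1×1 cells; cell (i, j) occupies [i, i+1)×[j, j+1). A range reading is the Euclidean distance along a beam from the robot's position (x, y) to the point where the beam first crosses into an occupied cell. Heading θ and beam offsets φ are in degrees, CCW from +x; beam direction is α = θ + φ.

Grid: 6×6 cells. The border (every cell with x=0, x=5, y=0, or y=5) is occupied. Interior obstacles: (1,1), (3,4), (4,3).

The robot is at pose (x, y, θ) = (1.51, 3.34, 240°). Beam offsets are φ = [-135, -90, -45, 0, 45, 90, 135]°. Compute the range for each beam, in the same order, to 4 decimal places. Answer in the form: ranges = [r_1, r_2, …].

ranges = [1.7186, 0.5889, 0.5280, 1.0200, 1.3873, 4.0299, 2.5500]

beam 1: φ=-135°, α=105°
  dir = (cos 105°, sin 105°) = (-0.2588, 0.9659); from cell (1,3)
  next x-line at t=1.9705, next y-line at t=0.6833; Δt_x=3.8637, Δt_y=1.0353
    y: enter (1,4) at t=0.6833
    y: enter (1,5) at t=1.7186 ← occupied
  → r_1 = 1.7186
beam 2: φ=-90°, α=150°
  dir = (cos 150°, sin 150°) = (-0.8660, 0.5000); from cell (1,3)
  next x-line at t=0.5889, next y-line at t=1.3200; Δt_x=1.1547, Δt_y=2.0000
    x: enter (0,3) at t=0.5889 ← occupied
  → r_2 = 0.5889
beam 3: φ=-45°, α=195°
  dir = (cos 195°, sin 195°) = (-0.9659, -0.2588); from cell (1,3)
  next x-line at t=0.5280, next y-line at t=1.3137; Δt_x=1.0353, Δt_y=3.8637
    x: enter (0,3) at t=0.5280 ← occupied
  → r_3 = 0.5280
beam 4: φ=0°, α=240°
  dir = (cos 240°, sin 240°) = (-0.5000, -0.8660); from cell (1,3)
  next x-line at t=1.0200, next y-line at t=0.3926; Δt_x=2.0000, Δt_y=1.1547
    y: enter (1,2) at t=0.3926
    x: enter (0,2) at t=1.0200 ← occupied
  → r_4 = 1.0200
beam 5: φ=45°, α=285°
  dir = (cos 285°, sin 285°) = (0.2588, -0.9659); from cell (1,3)
  next x-line at t=1.8932, next y-line at t=0.3520; Δt_x=3.8637, Δt_y=1.0353
    y: enter (1,2) at t=0.3520
    y: enter (1,1) at t=1.3873 ← occupied
  → r_5 = 1.3873
beam 6: φ=90°, α=330°
  dir = (cos 330°, sin 330°) = (0.8660, -0.5000); from cell (1,3)
  next x-line at t=0.5658, next y-line at t=0.6800; Δt_x=1.1547, Δt_y=2.0000
    x: enter (2,3) at t=0.5658
    y: enter (2,2) at t=0.6800
    x: enter (3,2) at t=1.7205
    y: enter (3,1) at t=2.6800
    x: enter (4,1) at t=2.8752
    x: enter (5,1) at t=4.0299 ← occupied
  → r_6 = 4.0299
beam 7: φ=135°, α=15°
  dir = (cos 15°, sin 15°) = (0.9659, 0.2588); from cell (1,3)
  next x-line at t=0.5073, next y-line at t=2.5500; Δt_x=1.0353, Δt_y=3.8637
    x: enter (2,3) at t=0.5073
    x: enter (3,3) at t=1.5426
    y: enter (3,4) at t=2.5500 ← occupied
  → r_7 = 2.5500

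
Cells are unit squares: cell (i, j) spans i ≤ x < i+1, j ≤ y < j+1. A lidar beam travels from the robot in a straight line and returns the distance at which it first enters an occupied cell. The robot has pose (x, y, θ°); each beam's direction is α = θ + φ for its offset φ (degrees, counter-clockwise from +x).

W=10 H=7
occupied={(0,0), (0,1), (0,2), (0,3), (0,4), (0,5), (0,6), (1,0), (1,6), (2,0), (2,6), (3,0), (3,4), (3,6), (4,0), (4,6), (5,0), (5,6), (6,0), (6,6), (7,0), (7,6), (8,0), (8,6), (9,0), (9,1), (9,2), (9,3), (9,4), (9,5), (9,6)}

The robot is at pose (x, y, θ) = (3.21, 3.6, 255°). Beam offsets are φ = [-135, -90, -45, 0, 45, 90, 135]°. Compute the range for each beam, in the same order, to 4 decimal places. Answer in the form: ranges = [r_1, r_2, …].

ranges = [2.7713, 2.2880, 2.5519, 2.6917, 3.0022, 5.9942, 0.8000]

beam 1: φ=-135°, α=120°
  cosα=-0.5000 sinα=0.8660 | (3,3) | tMaxX 0.4200 tMaxY 0.4619 | tΔX 2.0000 tΔY 1.1547
    t=0.4200 [x] (2,3)
    t=0.4619 [y] (2,4)
    t=1.6166 [y] (2,5)
    t=2.4200 [x] (1,5)
    t=2.7713 [y] (1,6) — stop
  → r_1 = 2.7713
beam 2: φ=-90°, α=165°
  cosα=-0.9659 sinα=0.2588 | (3,3) | tMaxX 0.2174 tMaxY 1.5455 | tΔX 1.0353 tΔY 3.8637
    t=0.2174 [x] (2,3)
    t=1.2527 [x] (1,3)
    t=1.5455 [y] (1,4)
    t=2.2880 [x] (0,4) — stop
  → r_2 = 2.2880
beam 3: φ=-45°, α=210°
  cosα=-0.8660 sinα=-0.5000 | (3,3) | tMaxX 0.2425 tMaxY 1.2000 | tΔX 1.1547 tΔY 2.0000
    t=0.2425 [x] (2,3)
    t=1.2000 [y] (2,2)
    t=1.3972 [x] (1,2)
    t=2.5519 [x] (0,2) — stop
  → r_3 = 2.5519
beam 4: φ=0°, α=255°
  cosα=-0.2588 sinα=-0.9659 | (3,3) | tMaxX 0.8114 tMaxY 0.6212 | tΔX 3.8637 tΔY 1.0353
    t=0.6212 [y] (3,2)
    t=0.8114 [x] (2,2)
    t=1.6564 [y] (2,1)
    t=2.6917 [y] (2,0) — stop
  → r_4 = 2.6917
beam 5: φ=45°, α=300°
  cosα=0.5000 sinα=-0.8660 | (3,3) | tMaxX 1.5800 tMaxY 0.6928 | tΔX 2.0000 tΔY 1.1547
    t=0.6928 [y] (3,2)
    t=1.5800 [x] (4,2)
    t=1.8475 [y] (4,1)
    t=3.0022 [y] (4,0) — stop
  → r_5 = 3.0022
beam 6: φ=90°, α=345°
  cosα=0.9659 sinα=-0.2588 | (3,3) | tMaxX 0.8179 tMaxY 2.3182 | tΔX 1.0353 tΔY 3.8637
    t=0.8179 [x] (4,3)
    t=1.8531 [x] (5,3)
    t=2.3182 [y] (5,2)
    t=2.8884 [x] (6,2)
    t=3.9237 [x] (7,2)
    t=4.9590 [x] (8,2)
    t=5.9942 [x] (9,2) — stop
  → r_6 = 5.9942
beam 7: φ=135°, α=30°
  cosα=0.8660 sinα=0.5000 | (3,3) | tMaxX 0.9122 tMaxY 0.8000 | tΔX 1.1547 tΔY 2.0000
    t=0.8000 [y] (3,4) — stop
  → r_7 = 0.8000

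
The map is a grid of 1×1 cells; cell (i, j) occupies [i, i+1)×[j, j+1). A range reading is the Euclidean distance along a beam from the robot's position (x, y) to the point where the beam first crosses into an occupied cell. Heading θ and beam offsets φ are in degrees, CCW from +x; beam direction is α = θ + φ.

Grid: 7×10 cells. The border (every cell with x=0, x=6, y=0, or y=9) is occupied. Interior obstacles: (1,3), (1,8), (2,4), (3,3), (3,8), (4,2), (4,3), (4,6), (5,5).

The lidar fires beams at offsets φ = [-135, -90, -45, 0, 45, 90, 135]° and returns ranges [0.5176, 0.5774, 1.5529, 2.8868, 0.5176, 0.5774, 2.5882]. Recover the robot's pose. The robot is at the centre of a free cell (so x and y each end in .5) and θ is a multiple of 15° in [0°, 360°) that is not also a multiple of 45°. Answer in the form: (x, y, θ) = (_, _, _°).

Candidates: 31 free-cell centres × 16 headings = 496 poses. Raycast each; keep the one whose scan matches to 4 dp.
  (3.5, 6.5, 150°): beam 2 = 2.8868 ≠ 0.5774 ✗
  (2.5, 2.5, 300°): beam 1 = 1.5529 ≠ 0.5176 ✗
  (3.5, 6.5, 165°): beam 1 = 0.5774 ≠ 0.5176 ✗
  (1.5, 2.5, 195°): beam 1 = 0.5774 ≠ 0.5176 ✗
  …
  (5.5, 3.5, 120°): r_1=0.5176, r_2=0.5774, r_3=1.5529, r_4=2.8868, r_5=0.5176, r_6=0.5774, r_7=2.5882 — all match ✓
No second candidate reproduces the full scan.

(x, y, θ) = (5.5, 3.5, 120°)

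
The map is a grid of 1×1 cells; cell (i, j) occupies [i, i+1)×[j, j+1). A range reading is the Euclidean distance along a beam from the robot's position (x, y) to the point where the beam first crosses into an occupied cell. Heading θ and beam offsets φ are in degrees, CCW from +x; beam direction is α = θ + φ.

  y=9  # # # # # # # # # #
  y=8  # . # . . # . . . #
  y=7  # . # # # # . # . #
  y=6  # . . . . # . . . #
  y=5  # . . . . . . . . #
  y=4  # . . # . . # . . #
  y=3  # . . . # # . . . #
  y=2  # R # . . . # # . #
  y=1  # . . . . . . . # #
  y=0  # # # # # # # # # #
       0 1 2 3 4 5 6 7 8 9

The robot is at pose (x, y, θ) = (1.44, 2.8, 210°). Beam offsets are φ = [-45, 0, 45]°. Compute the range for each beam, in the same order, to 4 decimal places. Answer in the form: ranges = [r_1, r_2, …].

ranges = [0.4555, 0.5081, 1.7000]

beam 1: φ=-45°, α=165°
  direction (-0.9659, 0.2588); cell (1,2); t to first gridline: x 0.4555, y 0.7727 (then +1.0353 / +3.8637)
    (0,2) via x @ 0.4555  # hit
  → r_1 = 0.4555
beam 2: φ=0°, α=210°
  direction (-0.8660, -0.5000); cell (1,2); t to first gridline: x 0.5081, y 1.6000 (then +1.1547 / +2.0000)
    (0,2) via x @ 0.5081  # hit
  → r_2 = 0.5081
beam 3: φ=45°, α=255°
  direction (-0.2588, -0.9659); cell (1,2); t to first gridline: x 1.7000, y 0.8282 (then +3.8637 / +1.0353)
    (1,1) via y @ 0.8282
    (0,1) via x @ 1.7000  # hit
  → r_3 = 1.7000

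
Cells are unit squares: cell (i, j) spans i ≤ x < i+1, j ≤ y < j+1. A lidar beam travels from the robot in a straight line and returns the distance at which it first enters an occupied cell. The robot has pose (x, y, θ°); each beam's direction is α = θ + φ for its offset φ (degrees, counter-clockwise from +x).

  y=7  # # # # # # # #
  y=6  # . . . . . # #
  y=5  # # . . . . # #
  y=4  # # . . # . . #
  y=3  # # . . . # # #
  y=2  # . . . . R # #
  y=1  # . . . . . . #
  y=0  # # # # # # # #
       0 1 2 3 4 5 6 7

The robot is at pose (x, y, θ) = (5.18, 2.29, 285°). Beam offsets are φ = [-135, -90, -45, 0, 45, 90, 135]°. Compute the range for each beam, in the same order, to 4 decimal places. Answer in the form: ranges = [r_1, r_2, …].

beam 1: φ=-135°, α=150°
  d=(-0.8660,0.5000)  start (5,2)  tX=0.2078 tY=1.4200  stride 1/|dx|=1.1547 1/|dy|=2.0000
    cross x-line → (4,2), t=0.2078
    cross x-line → (3,2), t=1.3625
    cross y-line → (3,3), t=1.4200
    cross x-line → (2,3), t=2.5172
    cross y-line → (2,4), t=3.4200
    cross x-line → (1,4), t=3.6719 (wall)
  → r_1 = 3.6719
beam 2: φ=-90°, α=195°
  d=(-0.9659,-0.2588)  start (5,2)  tX=0.1863 tY=1.1205  stride 1/|dx|=1.0353 1/|dy|=3.8637
    cross x-line → (4,2), t=0.1863
    cross y-line → (4,1), t=1.1205
    cross x-line → (3,1), t=1.2216
    cross x-line → (2,1), t=2.2569
    cross x-line → (1,1), t=3.2922
    cross x-line → (0,1), t=4.3275 (wall)
  → r_2 = 4.3275
beam 3: φ=-45°, α=240°
  d=(-0.5000,-0.8660)  start (5,2)  tX=0.3600 tY=0.3349  stride 1/|dx|=2.0000 1/|dy|=1.1547
    cross y-line → (5,1), t=0.3349
    cross x-line → (4,1), t=0.3600
    cross y-line → (4,0), t=1.4896 (wall)
  → r_3 = 1.4896
beam 4: φ=0°, α=285°
  d=(0.2588,-0.9659)  start (5,2)  tX=3.1682 tY=0.3002  stride 1/|dx|=3.8637 1/|dy|=1.0353
    cross y-line → (5,1), t=0.3002
    cross y-line → (5,0), t=1.3355 (wall)
  → r_4 = 1.3355
beam 5: φ=45°, α=330°
  d=(0.8660,-0.5000)  start (5,2)  tX=0.9469 tY=0.5800  stride 1/|dx|=1.1547 1/|dy|=2.0000
    cross y-line → (5,1), t=0.5800
    cross x-line → (6,1), t=0.9469
    cross x-line → (7,1), t=2.1016 (wall)
  → r_5 = 2.1016
beam 6: φ=90°, α=15°
  d=(0.9659,0.2588)  start (5,2)  tX=0.8489 tY=2.7432  stride 1/|dx|=1.0353 1/|dy|=3.8637
    cross x-line → (6,2), t=0.8489 (wall)
  → r_6 = 0.8489
beam 7: φ=135°, α=60°
  d=(0.5000,0.8660)  start (5,2)  tX=1.6400 tY=0.8198  stride 1/|dx|=2.0000 1/|dy|=1.1547
    cross y-line → (5,3), t=0.8198 (wall)
  → r_7 = 0.8198

ranges = [3.6719, 4.3275, 1.4896, 1.3355, 2.1016, 0.8489, 0.8198]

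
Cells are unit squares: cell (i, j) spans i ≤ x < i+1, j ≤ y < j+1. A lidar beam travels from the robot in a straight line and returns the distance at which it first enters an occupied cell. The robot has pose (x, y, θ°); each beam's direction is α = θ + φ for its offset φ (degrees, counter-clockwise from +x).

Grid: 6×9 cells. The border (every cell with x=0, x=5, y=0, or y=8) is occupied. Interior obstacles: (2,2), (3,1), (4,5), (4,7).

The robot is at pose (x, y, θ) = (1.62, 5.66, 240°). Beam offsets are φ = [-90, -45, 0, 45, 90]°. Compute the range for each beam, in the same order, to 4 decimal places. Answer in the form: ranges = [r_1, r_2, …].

ranges = [0.7159, 0.6419, 1.2400, 2.7538, 3.9029]

beam 1: φ=-90°, α=150°
  cosα=-0.8660 sinα=0.5000 | (1,5) | tMaxX 0.7159 tMaxY 0.6800 | tΔX 1.1547 tΔY 2.0000
    t=0.6800 [y] (1,6)
    t=0.7159 [x] (0,6) — stop
  → r_1 = 0.7159
beam 2: φ=-45°, α=195°
  cosα=-0.9659 sinα=-0.2588 | (1,5) | tMaxX 0.6419 tMaxY 2.5500 | tΔX 1.0353 tΔY 3.8637
    t=0.6419 [x] (0,5) — stop
  → r_2 = 0.6419
beam 3: φ=0°, α=240°
  cosα=-0.5000 sinα=-0.8660 | (1,5) | tMaxX 1.2400 tMaxY 0.7621 | tΔX 2.0000 tΔY 1.1547
    t=0.7621 [y] (1,4)
    t=1.2400 [x] (0,4) — stop
  → r_3 = 1.2400
beam 4: φ=45°, α=285°
  cosα=0.2588 sinα=-0.9659 | (1,5) | tMaxX 1.4682 tMaxY 0.6833 | tΔX 3.8637 tΔY 1.0353
    t=0.6833 [y] (1,4)
    t=1.4682 [x] (2,4)
    t=1.7186 [y] (2,3)
    t=2.7538 [y] (2,2) — stop
  → r_4 = 2.7538
beam 5: φ=90°, α=330°
  cosα=0.8660 sinα=-0.5000 | (1,5) | tMaxX 0.4388 tMaxY 1.3200 | tΔX 1.1547 tΔY 2.0000
    t=0.4388 [x] (2,5)
    t=1.3200 [y] (2,4)
    t=1.5935 [x] (3,4)
    t=2.7482 [x] (4,4)
    t=3.3200 [y] (4,3)
    t=3.9029 [x] (5,3) — stop
  → r_5 = 3.9029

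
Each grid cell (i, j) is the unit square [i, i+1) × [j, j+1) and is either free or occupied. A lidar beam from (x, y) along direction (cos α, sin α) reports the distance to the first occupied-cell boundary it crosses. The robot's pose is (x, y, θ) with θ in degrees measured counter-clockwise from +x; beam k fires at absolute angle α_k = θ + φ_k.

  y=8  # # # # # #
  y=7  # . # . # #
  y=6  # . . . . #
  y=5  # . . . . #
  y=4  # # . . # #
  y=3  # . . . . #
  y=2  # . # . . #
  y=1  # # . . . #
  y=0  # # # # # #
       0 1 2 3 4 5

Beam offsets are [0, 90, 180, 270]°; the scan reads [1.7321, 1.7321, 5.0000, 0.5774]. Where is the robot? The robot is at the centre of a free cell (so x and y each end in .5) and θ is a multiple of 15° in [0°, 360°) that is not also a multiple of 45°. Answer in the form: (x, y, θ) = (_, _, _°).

Candidates: 22 free-cell centres × 16 headings = 352 poses. Raycast each; keep the one whose scan matches to 4 dp.
  (3.5, 4.5, 60°): beam 1 = 2.8868 ≠ 1.7321 ✗
  (2.5, 3.5, 75°): beam 1 = 4.6587 ≠ 1.7321 ✗
  (4.5, 6.5, 195°): beam 1 = 3.6235 ≠ 1.7321 ✗
  (3.5, 5.5, 255°): beam 1 = 2.5882 ≠ 1.7321 ✗
  …
  (3.5, 2.5, 300°): r_1=1.7321, r_2=1.7321, r_3=5.0000, r_4=0.5774 — all match ✓
Unique over the lattice → pose = (3.5, 2.5, 300°).

(x, y, θ) = (3.5, 2.5, 300°)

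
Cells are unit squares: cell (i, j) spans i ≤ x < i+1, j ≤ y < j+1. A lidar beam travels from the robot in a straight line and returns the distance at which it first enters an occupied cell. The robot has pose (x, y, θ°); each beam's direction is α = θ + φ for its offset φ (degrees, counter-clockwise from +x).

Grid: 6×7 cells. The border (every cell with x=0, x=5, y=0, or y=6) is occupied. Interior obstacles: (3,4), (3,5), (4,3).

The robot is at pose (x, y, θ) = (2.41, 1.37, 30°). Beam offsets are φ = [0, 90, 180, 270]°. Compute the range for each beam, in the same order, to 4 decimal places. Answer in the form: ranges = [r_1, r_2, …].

ranges = [2.9907, 2.8200, 0.7400, 0.4272]

beam 1: φ=0°, α=30°
  direction (0.8660, 0.5000); cell (2,1); t to first gridline: x 0.6813, y 1.2600 (then +1.1547 / +2.0000)
    (3,1) via x @ 0.6813
    (3,2) via y @ 1.2600
    (4,2) via x @ 1.8360
    (5,2) via x @ 2.9907  # hit
  → r_1 = 2.9907
beam 2: φ=90°, α=120°
  direction (-0.5000, 0.8660); cell (2,1); t to first gridline: x 0.8200, y 0.7275 (then +2.0000 / +1.1547)
    (2,2) via y @ 0.7275
    (1,2) via x @ 0.8200
    (1,3) via y @ 1.8822
    (0,3) via x @ 2.8200  # hit
  → r_2 = 2.8200
beam 3: φ=180°, α=210°
  direction (-0.8660, -0.5000); cell (2,1); t to first gridline: x 0.4734, y 0.7400 (then +1.1547 / +2.0000)
    (1,1) via x @ 0.4734
    (1,0) via y @ 0.7400  # hit
  → r_3 = 0.7400
beam 4: φ=270°, α=300°
  direction (0.5000, -0.8660); cell (2,1); t to first gridline: x 1.1800, y 0.4272 (then +2.0000 / +1.1547)
    (2,0) via y @ 0.4272  # hit
  → r_4 = 0.4272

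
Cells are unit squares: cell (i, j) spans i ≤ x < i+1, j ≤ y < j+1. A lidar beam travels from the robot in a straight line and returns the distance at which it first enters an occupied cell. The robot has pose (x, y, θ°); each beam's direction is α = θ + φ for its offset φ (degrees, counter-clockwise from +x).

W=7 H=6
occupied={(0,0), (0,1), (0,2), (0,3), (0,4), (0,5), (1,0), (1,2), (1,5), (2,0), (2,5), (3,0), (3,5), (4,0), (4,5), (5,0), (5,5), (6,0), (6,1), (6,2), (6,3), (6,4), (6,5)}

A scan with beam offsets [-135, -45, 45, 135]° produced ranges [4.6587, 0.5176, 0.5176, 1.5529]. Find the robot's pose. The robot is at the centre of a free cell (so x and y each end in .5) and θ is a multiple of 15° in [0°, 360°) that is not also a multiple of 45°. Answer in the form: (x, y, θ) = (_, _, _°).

(x, y, θ) = (1.5, 4.5, 120°)

Candidates: 19 free-cell centres × 16 headings = 304 poses. Raycast each; keep the one whose scan matches to 4 dp.
  (1.5, 1.5, 15°): beam 1 = 0.5774 ≠ 4.6587 ✗
  (5.5, 1.5, 330°): beam 1 = 1.9319 ≠ 4.6587 ✗
  (3.5, 2.5, 75°): beam 1 = 1.7321 ≠ 4.6587 ✗
  …
  (1.5, 4.5, 120°): r_1=4.6587, r_2=0.5176, r_3=0.5176, r_4=1.5529 — all match ✓
Only this pose fits every beam.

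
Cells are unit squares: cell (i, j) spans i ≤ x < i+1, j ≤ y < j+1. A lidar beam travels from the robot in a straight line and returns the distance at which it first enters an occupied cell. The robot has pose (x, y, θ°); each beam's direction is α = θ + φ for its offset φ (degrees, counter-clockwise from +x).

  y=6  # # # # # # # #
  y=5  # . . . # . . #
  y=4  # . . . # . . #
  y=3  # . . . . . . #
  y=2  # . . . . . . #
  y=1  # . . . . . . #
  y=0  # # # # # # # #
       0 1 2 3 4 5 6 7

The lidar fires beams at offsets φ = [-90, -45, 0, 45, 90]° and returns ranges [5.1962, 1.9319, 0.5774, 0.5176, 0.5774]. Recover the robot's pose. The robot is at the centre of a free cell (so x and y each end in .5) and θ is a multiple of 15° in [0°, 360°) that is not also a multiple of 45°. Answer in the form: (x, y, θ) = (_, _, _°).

Candidates: 28 free-cell centres × 16 headings = 448 poses. Raycast each; keep the one whose scan matches to 4 dp.
  (5.5, 2.5, 165°): beam 1 = 3.6235 ≠ 5.1962 ✗
  (2.5, 4.5, 150°): beam 1 = 1.7321 ≠ 5.1962 ✗
  (1.5, 3.5, 210°): beam 1 = 1.0000 ≠ 5.1962 ✗
  …
  (6.5, 5.5, 330°): r_1=5.1962, r_2=1.9319, r_3=0.5774, r_4=0.5176, r_5=0.5774 — all match ✓
Only this pose fits every beam.

(x, y, θ) = (6.5, 5.5, 330°)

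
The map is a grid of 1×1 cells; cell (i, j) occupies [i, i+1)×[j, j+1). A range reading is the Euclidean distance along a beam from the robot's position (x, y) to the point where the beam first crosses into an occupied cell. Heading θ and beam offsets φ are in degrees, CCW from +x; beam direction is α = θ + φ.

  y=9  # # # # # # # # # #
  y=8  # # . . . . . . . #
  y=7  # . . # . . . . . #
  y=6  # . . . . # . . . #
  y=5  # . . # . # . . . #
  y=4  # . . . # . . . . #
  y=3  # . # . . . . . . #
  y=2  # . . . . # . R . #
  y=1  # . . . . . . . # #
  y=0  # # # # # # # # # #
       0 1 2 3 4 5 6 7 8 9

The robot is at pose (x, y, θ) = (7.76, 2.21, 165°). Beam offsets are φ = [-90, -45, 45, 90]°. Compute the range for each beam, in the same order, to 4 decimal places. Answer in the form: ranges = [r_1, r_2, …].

ranges = [4.7910, 3.5200, 2.4200, 1.2527]

beam 1: φ=-90°, α=75°
  dir = (cos 75°, sin 75°) = (0.2588, 0.9659); from cell (7,2)
  next x-line at t=0.9273, next y-line at t=0.8179; Δt_x=3.8637, Δt_y=1.0353
    y: enter (7,3) at t=0.8179
    x: enter (8,3) at t=0.9273
    y: enter (8,4) at t=1.8531
    y: enter (8,5) at t=2.8884
    y: enter (8,6) at t=3.9237
    x: enter (9,6) at t=4.7910 ← occupied
  → r_1 = 4.7910
beam 2: φ=-45°, α=120°
  dir = (cos 120°, sin 120°) = (-0.5000, 0.8660); from cell (7,2)
  next x-line at t=1.5200, next y-line at t=0.9122; Δt_x=2.0000, Δt_y=1.1547
    y: enter (7,3) at t=0.9122
    x: enter (6,3) at t=1.5200
    y: enter (6,4) at t=2.0669
    y: enter (6,5) at t=3.2216
    x: enter (5,5) at t=3.5200 ← occupied
  → r_2 = 3.5200
beam 3: φ=45°, α=210°
  dir = (cos 210°, sin 210°) = (-0.8660, -0.5000); from cell (7,2)
  next x-line at t=0.8776, next y-line at t=0.4200; Δt_x=1.1547, Δt_y=2.0000
    y: enter (7,1) at t=0.4200
    x: enter (6,1) at t=0.8776
    x: enter (5,1) at t=2.0323
    y: enter (5,0) at t=2.4200 ← occupied
  → r_3 = 2.4200
beam 4: φ=90°, α=255°
  dir = (cos 255°, sin 255°) = (-0.2588, -0.9659); from cell (7,2)
  next x-line at t=2.9364, next y-line at t=0.2174; Δt_x=3.8637, Δt_y=1.0353
    y: enter (7,1) at t=0.2174
    y: enter (7,0) at t=1.2527 ← occupied
  → r_4 = 1.2527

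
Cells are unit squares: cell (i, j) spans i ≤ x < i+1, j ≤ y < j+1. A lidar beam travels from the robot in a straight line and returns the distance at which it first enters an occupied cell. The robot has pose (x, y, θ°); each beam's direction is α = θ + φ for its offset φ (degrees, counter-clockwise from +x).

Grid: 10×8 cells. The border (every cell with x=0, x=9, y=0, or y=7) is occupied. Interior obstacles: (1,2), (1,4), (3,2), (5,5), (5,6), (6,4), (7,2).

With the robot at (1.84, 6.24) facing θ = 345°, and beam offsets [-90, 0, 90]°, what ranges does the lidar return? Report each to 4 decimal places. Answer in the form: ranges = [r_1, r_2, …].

ranges = [1.2837, 3.2715, 0.7868]

beam 1: φ=-90°, α=255°
  d=(-0.2588,-0.9659)  start (1,6)  tX=3.2455 tY=0.2485  stride 1/|dx|=3.8637 1/|dy|=1.0353
    cross y-line → (1,5), t=0.2485
    cross y-line → (1,4), t=1.2837 (wall)
  → r_1 = 1.2837
beam 2: φ=0°, α=345°
  d=(0.9659,-0.2588)  start (1,6)  tX=0.1656 tY=0.9273  stride 1/|dx|=1.0353 1/|dy|=3.8637
    cross x-line → (2,6), t=0.1656
    cross y-line → (2,5), t=0.9273
    cross x-line → (3,5), t=1.2009
    cross x-line → (4,5), t=2.2362
    cross x-line → (5,5), t=3.2715 (wall)
  → r_2 = 3.2715
beam 3: φ=90°, α=75°
  d=(0.2588,0.9659)  start (1,6)  tX=0.6182 tY=0.7868  stride 1/|dx|=3.8637 1/|dy|=1.0353
    cross x-line → (2,6), t=0.6182
    cross y-line → (2,7), t=0.7868 (wall)
  → r_3 = 0.7868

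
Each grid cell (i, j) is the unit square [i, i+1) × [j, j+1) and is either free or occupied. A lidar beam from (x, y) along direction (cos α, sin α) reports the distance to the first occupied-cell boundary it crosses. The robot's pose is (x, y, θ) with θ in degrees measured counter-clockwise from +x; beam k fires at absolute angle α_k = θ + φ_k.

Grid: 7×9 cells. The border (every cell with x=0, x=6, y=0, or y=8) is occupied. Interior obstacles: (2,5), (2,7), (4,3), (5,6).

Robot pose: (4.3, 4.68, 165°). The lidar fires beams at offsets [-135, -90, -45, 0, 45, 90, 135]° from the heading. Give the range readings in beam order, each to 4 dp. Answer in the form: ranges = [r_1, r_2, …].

ranges = [1.9630, 3.4371, 2.6789, 1.3459, 3.8105, 0.7040, 0.7852]

beam 1: φ=-135°, α=30°
  d=(0.8660,0.5000)  start (4,4)  tX=0.8083 tY=0.6400  stride 1/|dx|=1.1547 1/|dy|=2.0000
    cross y-line → (4,5), t=0.6400
    cross x-line → (5,5), t=0.8083
    cross x-line → (6,5), t=1.9630 (wall)
  → r_1 = 1.9630
beam 2: φ=-90°, α=75°
  d=(0.2588,0.9659)  start (4,4)  tX=2.7046 tY=0.3313  stride 1/|dx|=3.8637 1/|dy|=1.0353
    cross y-line → (4,5), t=0.3313
    cross y-line → (4,6), t=1.3666
    cross y-line → (4,7), t=2.4018
    cross x-line → (5,7), t=2.7046
    cross y-line → (5,8), t=3.4371 (wall)
  → r_2 = 3.4371
beam 3: φ=-45°, α=120°
  d=(-0.5000,0.8660)  start (4,4)  tX=0.6000 tY=0.3695  stride 1/|dx|=2.0000 1/|dy|=1.1547
    cross y-line → (4,5), t=0.3695
    cross x-line → (3,5), t=0.6000
    cross y-line → (3,6), t=1.5242
    cross x-line → (2,6), t=2.6000
    cross y-line → (2,7), t=2.6789 (wall)
  → r_3 = 2.6789
beam 4: φ=0°, α=165°
  d=(-0.9659,0.2588)  start (4,4)  tX=0.3106 tY=1.2364  stride 1/|dx|=1.0353 1/|dy|=3.8637
    cross x-line → (3,4), t=0.3106
    cross y-line → (3,5), t=1.2364
    cross x-line → (2,5), t=1.3459 (wall)
  → r_4 = 1.3459
beam 5: φ=45°, α=210°
  d=(-0.8660,-0.5000)  start (4,4)  tX=0.3464 tY=1.3600  stride 1/|dx|=1.1547 1/|dy|=2.0000
    cross x-line → (3,4), t=0.3464
    cross y-line → (3,3), t=1.3600
    cross x-line → (2,3), t=1.5011
    cross x-line → (1,3), t=2.6558
    cross y-line → (1,2), t=3.3600
    cross x-line → (0,2), t=3.8105 (wall)
  → r_5 = 3.8105
beam 6: φ=90°, α=255°
  d=(-0.2588,-0.9659)  start (4,4)  tX=1.1591 tY=0.7040  stride 1/|dx|=3.8637 1/|dy|=1.0353
    cross y-line → (4,3), t=0.7040 (wall)
  → r_6 = 0.7040
beam 7: φ=135°, α=300°
  d=(0.5000,-0.8660)  start (4,4)  tX=1.4000 tY=0.7852  stride 1/|dx|=2.0000 1/|dy|=1.1547
    cross y-line → (4,3), t=0.7852 (wall)
  → r_7 = 0.7852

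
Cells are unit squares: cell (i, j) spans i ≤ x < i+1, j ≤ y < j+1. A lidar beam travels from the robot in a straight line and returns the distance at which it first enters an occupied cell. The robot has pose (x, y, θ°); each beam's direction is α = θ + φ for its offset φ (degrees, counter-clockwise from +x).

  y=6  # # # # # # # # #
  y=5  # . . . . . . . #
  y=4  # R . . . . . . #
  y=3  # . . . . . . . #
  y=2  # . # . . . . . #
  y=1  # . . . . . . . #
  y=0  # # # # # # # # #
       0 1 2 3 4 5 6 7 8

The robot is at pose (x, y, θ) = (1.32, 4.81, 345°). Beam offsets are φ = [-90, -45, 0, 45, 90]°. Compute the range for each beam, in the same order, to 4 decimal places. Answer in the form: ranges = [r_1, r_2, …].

ranges = [1.2364, 2.0900, 6.9156, 2.3800, 1.2320]

beam 1: φ=-90°, α=255°
  dir = (cos 255°, sin 255°) = (-0.2588, -0.9659); from cell (1,4)
  next x-line at t=1.2364, next y-line at t=0.8386; Δt_x=3.8637, Δt_y=1.0353
    y: enter (1,3) at t=0.8386
    x: enter (0,3) at t=1.2364 ← occupied
  → r_1 = 1.2364
beam 2: φ=-45°, α=300°
  dir = (cos 300°, sin 300°) = (0.5000, -0.8660); from cell (1,4)
  next x-line at t=1.3600, next y-line at t=0.9353; Δt_x=2.0000, Δt_y=1.1547
    y: enter (1,3) at t=0.9353
    x: enter (2,3) at t=1.3600
    y: enter (2,2) at t=2.0900 ← occupied
  → r_2 = 2.0900
beam 3: φ=0°, α=345°
  dir = (cos 345°, sin 345°) = (0.9659, -0.2588); from cell (1,4)
  next x-line at t=0.7040, next y-line at t=3.1296; Δt_x=1.0353, Δt_y=3.8637
    x: enter (2,4) at t=0.7040
    x: enter (3,4) at t=1.7393
    x: enter (4,4) at t=2.7745
    y: enter (4,3) at t=3.1296
    x: enter (5,3) at t=3.8098
    x: enter (6,3) at t=4.8451
    x: enter (7,3) at t=5.8804
    x: enter (8,3) at t=6.9156 ← occupied
  → r_3 = 6.9156
beam 4: φ=45°, α=30°
  dir = (cos 30°, sin 30°) = (0.8660, 0.5000); from cell (1,4)
  next x-line at t=0.7852, next y-line at t=0.3800; Δt_x=1.1547, Δt_y=2.0000
    y: enter (1,5) at t=0.3800
    x: enter (2,5) at t=0.7852
    x: enter (3,5) at t=1.9399
    y: enter (3,6) at t=2.3800 ← occupied
  → r_4 = 2.3800
beam 5: φ=90°, α=75°
  dir = (cos 75°, sin 75°) = (0.2588, 0.9659); from cell (1,4)
  next x-line at t=2.6273, next y-line at t=0.1967; Δt_x=3.8637, Δt_y=1.0353
    y: enter (1,5) at t=0.1967
    y: enter (1,6) at t=1.2320 ← occupied
  → r_5 = 1.2320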